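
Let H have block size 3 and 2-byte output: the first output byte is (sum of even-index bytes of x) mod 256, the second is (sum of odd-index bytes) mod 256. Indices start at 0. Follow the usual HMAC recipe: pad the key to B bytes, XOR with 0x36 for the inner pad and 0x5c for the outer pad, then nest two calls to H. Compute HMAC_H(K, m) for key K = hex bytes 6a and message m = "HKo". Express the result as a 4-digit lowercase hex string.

7f39

Key hex bytes 6a is 1 byte ≤ B = 3; zero-pad to 3 bytes: K' = 6a 00 00.
K' ⊕ ipad = 5c 36 36.  K' ⊕ opad = 36 5c 5c.
Inner input = (K'⊕ipad) ∥ m = 5c 36 36 ∥ 48 4b 6f.
Inner hash: even-index sum = 221 mod 256 = 221; odd-index sum = 237 mod 256 = 237 → dd ed.
Outer input = (K'⊕opad) ∥ inner = 36 5c 5c ∥ dd ed.
Outer hash (tag): even-index sum = 383 mod 256 = 127; odd-index sum = 313 mod 256 = 57 → 7f 39.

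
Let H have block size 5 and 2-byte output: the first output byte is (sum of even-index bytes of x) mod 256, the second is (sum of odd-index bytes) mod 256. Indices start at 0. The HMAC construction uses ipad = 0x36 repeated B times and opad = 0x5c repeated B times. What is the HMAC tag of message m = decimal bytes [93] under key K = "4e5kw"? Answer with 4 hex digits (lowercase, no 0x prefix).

Key "4e5kw" = 34 65 35 6b 77 is exactly B = 5 bytes: K' = 34 65 35 6b 77.
K' ⊕ ipad = 02 53 03 5d 41.  K' ⊕ opad = 68 39 69 37 2b.
Inner input = (K'⊕ipad) ∥ m = 02 53 03 5d 41 ∥ 5d.
Inner hash: even-index sum = 70 mod 256 = 70; odd-index sum = 269 mod 256 = 13 → 46 0d.
Outer input = (K'⊕opad) ∥ inner = 68 39 69 37 2b ∥ 46 0d.
Outer hash (tag): even-index sum = 265 mod 256 = 9; odd-index sum = 182 mod 256 = 182 → 09 b6.

09b6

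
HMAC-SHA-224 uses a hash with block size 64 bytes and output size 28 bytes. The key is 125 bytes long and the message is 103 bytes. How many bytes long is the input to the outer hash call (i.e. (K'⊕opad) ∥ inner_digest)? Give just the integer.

Key is 125 > 64 bytes, so it is hashed to 28 bytes then zero-padded to 64: |K'| = 64.
Outer input = (K'⊕opad) ∥ H(inner) → 64 + 28 = 92 bytes.

92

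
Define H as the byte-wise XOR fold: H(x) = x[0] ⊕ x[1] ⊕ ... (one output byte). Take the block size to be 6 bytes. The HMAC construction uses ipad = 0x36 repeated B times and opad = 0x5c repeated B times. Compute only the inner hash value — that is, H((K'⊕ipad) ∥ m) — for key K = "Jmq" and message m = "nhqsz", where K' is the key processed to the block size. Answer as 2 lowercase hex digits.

28

Key "Jmq" = 4a 6d 71 is 3 bytes ≤ B = 6; zero-pad to 6 bytes: K' = 4a 6d 71 00 00 00.
K' ⊕ ipad = 7c 5b 47 36 36 36.
Inner input = 7c 5b 47 36 36 36 ∥ 6e 68 71 73 7a.
Inner hash: XOR 7c⊕5b⊕47⊕36⊕36⊕36⊕6e⊕68⊕71⊕73⊕7a = 28.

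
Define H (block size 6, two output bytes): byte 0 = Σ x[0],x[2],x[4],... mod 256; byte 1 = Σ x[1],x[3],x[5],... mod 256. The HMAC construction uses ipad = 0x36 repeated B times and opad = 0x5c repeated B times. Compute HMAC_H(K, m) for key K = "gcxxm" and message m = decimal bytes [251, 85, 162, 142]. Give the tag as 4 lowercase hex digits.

277b

Key "gcxxm" = 67 63 78 78 6d is 5 bytes ≤ B = 6; zero-pad to 6 bytes: K' = 67 63 78 78 6d 00.
K' ⊕ ipad = 51 55 4e 4e 5b 36.  K' ⊕ opad = 3b 3f 24 24 31 5c.
Inner input = (K'⊕ipad) ∥ m = 51 55 4e 4e 5b 36 ∥ fb 55 a2 8e.
Inner hash: even-index sum = 663 mod 256 = 151; odd-index sum = 444 mod 256 = 188 → 97 bc.
Outer input = (K'⊕opad) ∥ inner = 3b 3f 24 24 31 5c ∥ 97 bc.
Outer hash (tag): even-index sum = 295 mod 256 = 39; odd-index sum = 379 mod 256 = 123 → 27 7b.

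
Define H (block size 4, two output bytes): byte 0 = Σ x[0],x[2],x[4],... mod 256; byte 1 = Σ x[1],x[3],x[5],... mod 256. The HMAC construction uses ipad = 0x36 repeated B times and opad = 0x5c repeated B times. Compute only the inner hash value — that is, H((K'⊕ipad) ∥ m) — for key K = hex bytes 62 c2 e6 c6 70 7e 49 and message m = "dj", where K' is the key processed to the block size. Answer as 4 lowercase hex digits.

Key hex bytes 62 c2 e6 c6 70 7e 49 is 7 bytes > B = 4, so hash it first: H(key) = 01 06, then zero-pad to 4 bytes: K' = 01 06 00 00.
K' ⊕ ipad = 37 30 36 36.
Inner input = 37 30 36 36 ∥ 64 6a.
Inner hash: even-index sum = 209 mod 256 = 209; odd-index sum = 208 mod 256 = 208 → d1 d0.

d1d0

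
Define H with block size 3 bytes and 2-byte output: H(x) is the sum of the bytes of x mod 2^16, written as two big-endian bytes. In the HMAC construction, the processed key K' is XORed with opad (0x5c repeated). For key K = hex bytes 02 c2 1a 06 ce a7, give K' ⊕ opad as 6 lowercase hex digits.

5e055c

Key hex bytes 02 c2 1a 06 ce a7 is 6 bytes > B = 3, so hash it first: H(key) = 02 59, then zero-pad to 3 bytes: K' = 02 59 00.
XOR each byte with 0x5c: 02⊕5c=5e, 59⊕5c=05, 00⊕5c=5c.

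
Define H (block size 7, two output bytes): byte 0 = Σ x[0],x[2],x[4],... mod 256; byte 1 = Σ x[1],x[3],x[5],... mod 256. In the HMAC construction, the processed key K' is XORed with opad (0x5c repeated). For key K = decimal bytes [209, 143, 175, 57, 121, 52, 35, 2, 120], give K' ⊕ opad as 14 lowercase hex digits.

Key decimal bytes [209, 143, 175, 57, 121, 52, 35, 2, 120] = d1 8f af 39 79 34 23 02 78 is 9 bytes > B = 7, so hash it first: H(key) = 94 fe, then zero-pad to 7 bytes: K' = 94 fe 00 00 00 00 00.
XOR each byte with 0x5c: 94⊕5c=c8, fe⊕5c=a2, 00⊕5c=5c, 00⊕5c=5c, 00⊕5c=5c, 00⊕5c=5c, 00⊕5c=5c.

c8a25c5c5c5c5c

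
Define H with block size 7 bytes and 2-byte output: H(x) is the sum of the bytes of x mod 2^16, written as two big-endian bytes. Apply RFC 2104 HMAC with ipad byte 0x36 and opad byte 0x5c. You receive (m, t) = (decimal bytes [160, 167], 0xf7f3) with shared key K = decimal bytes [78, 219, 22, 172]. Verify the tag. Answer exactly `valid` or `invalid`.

invalid

Key decimal bytes [78, 219, 22, 172] = 4e db 16 ac is 4 bytes ≤ B = 7; zero-pad to 7 bytes: K' = 4e db 16 ac 00 00 00.
K' ⊕ ipad = 78 ed 20 9a 36 36 36; K' ⊕ opad = 12 87 4a f0 5c 5c 5c.
Inner hash: sum = 120+237+32+154+54+54+54+160+167 = 1032 → 04 08.
Outer hash (recomputed tag): sum = 18+135+74+240+92+92+92+4+8 = 755 → 02 f3.
Recomputed tag = 02f3; claimed = f7f3 → mismatch.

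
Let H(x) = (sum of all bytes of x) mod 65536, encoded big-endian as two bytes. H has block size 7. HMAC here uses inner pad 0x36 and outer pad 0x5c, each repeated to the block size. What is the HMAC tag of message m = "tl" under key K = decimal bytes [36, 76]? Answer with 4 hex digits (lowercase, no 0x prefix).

Key decimal bytes [36, 76] = 24 4c is 2 bytes ≤ B = 7; zero-pad to 7 bytes: K' = 24 4c 00 00 00 00 00.
K' ⊕ ipad = 12 7a 36 36 36 36 36.  K' ⊕ opad = 78 10 5c 5c 5c 5c 5c.
Inner input = (K'⊕ipad) ∥ m = 12 7a 36 36 36 36 36 ∥ 74 6c.
Inner hash: sum = 18+122+54+54+54+54+54+116+108 = 634 → 02 7a.
Outer input = (K'⊕opad) ∥ inner = 78 10 5c 5c 5c 5c 5c ∥ 02 7a.
Outer hash (tag): sum = 120+16+92+92+92+92+92+2+122 = 720 → 02 d0.

02d0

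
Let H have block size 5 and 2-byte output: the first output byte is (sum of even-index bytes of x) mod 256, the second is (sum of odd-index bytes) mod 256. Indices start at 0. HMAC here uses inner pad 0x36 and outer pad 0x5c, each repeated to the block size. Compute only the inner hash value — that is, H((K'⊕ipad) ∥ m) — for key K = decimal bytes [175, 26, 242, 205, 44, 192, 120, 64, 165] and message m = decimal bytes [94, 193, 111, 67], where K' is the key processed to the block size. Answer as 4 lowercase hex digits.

4cd4

Key decimal bytes [175, 26, 242, 205, 44, 192, 120, 64, 165] = af 1a f2 cd 2c c0 78 40 a5 is 9 bytes > B = 5, so hash it first: H(key) = ea e7, then zero-pad to 5 bytes: K' = ea e7 00 00 00.
K' ⊕ ipad = dc d1 36 36 36.
Inner input = dc d1 36 36 36 ∥ 5e c1 6f 43.
Inner hash: even-index sum = 588 mod 256 = 76; odd-index sum = 468 mod 256 = 212 → 4c d4.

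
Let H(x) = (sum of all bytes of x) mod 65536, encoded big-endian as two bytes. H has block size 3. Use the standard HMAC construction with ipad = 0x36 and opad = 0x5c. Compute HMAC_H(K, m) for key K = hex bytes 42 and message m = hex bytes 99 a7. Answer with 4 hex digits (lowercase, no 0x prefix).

00f8

Key hex bytes 42 is 1 byte ≤ B = 3; zero-pad to 3 bytes: K' = 42 00 00.
K' ⊕ ipad = 74 36 36.  K' ⊕ opad = 1e 5c 5c.
Inner input = (K'⊕ipad) ∥ m = 74 36 36 ∥ 99 a7.
Inner hash: sum = 116+54+54+153+167 = 544 → 02 20.
Outer input = (K'⊕opad) ∥ inner = 1e 5c 5c ∥ 02 20.
Outer hash (tag): sum = 30+92+92+2+32 = 248 → 00 f8.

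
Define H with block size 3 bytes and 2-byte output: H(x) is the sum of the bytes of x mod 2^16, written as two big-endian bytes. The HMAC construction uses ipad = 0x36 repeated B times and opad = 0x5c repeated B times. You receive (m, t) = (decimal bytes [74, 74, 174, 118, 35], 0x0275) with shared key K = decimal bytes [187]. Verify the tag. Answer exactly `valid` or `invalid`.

valid

Key decimal bytes [187] = bb is 1 byte ≤ B = 3; zero-pad to 3 bytes: K' = bb 00 00.
K' ⊕ ipad = 8d 36 36; K' ⊕ opad = e7 5c 5c.
Inner hash: sum = 141+54+54+74+74+174+118+35 = 724 → 02 d4.
Outer hash (recomputed tag): sum = 231+92+92+2+212 = 629 → 02 75.
Recomputed tag = 0275; claimed = 0275 → match.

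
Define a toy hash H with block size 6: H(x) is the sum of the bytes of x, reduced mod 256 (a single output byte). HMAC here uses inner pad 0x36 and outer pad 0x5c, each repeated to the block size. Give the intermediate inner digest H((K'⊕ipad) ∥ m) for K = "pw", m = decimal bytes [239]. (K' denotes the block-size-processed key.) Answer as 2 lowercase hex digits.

4e

Key "pw" = 70 77 is 2 bytes ≤ B = 6; zero-pad to 6 bytes: K' = 70 77 00 00 00 00.
K' ⊕ ipad = 46 41 36 36 36 36.
Inner input = 46 41 36 36 36 36 ∥ ef.
Inner hash: sum = 70+65+54+54+54+54+239 = 590; mod 256 = 78 → 4e.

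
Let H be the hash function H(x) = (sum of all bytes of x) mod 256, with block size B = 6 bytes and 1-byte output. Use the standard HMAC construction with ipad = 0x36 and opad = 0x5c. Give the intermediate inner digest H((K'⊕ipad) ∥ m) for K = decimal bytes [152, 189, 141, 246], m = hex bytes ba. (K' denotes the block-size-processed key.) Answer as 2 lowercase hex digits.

da

Key decimal bytes [152, 189, 141, 246] = 98 bd 8d f6 is 4 bytes ≤ B = 6; zero-pad to 6 bytes: K' = 98 bd 8d f6 00 00.
K' ⊕ ipad = ae 8b bb c0 36 36.
Inner input = ae 8b bb c0 36 36 ∥ ba.
Inner hash: sum = 174+139+187+192+54+54+186 = 986; mod 256 = 218 → da.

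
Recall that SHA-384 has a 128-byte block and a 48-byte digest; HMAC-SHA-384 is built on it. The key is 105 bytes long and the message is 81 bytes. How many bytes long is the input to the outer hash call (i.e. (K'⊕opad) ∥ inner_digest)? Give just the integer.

176

Key is 105 ≤ 128 bytes, zero-padded: |K'| = 128.
Outer input = (K'⊕opad) ∥ H(inner) → 128 + 48 = 176 bytes.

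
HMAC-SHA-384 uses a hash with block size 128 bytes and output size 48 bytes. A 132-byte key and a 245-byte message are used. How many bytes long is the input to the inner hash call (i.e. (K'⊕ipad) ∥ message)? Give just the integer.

Key is 132 > 128 bytes, so it is hashed to 48 bytes then zero-padded to 128: |K'| = 128.
Inner input = (K'⊕ipad) ∥ m → 128 + 245 = 373 bytes.

373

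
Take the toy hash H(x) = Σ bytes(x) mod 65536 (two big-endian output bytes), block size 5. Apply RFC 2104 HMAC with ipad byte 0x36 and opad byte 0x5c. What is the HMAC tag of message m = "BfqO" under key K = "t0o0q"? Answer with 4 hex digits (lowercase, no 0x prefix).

Key "t0o0q" = 74 30 6f 30 71 is exactly B = 5 bytes: K' = 74 30 6f 30 71.
K' ⊕ ipad = 42 06 59 06 47.  K' ⊕ opad = 28 6c 33 6c 2d.
Inner input = (K'⊕ipad) ∥ m = 42 06 59 06 47 ∥ 42 66 71 4f.
Inner hash: sum = 66+6+89+6+71+66+102+113+79 = 598 → 02 56.
Outer input = (K'⊕opad) ∥ inner = 28 6c 33 6c 2d ∥ 02 56.
Outer hash (tag): sum = 40+108+51+108+45+2+86 = 440 → 01 b8.

01b8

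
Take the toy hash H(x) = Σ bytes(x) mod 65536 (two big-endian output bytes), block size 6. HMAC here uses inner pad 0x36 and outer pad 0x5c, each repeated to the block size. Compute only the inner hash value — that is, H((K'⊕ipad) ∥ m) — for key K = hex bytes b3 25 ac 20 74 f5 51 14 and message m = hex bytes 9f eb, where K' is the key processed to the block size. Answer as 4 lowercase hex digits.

Key hex bytes b3 25 ac 20 74 f5 51 14 is 8 bytes > B = 6, so hash it first: H(key) = 03 72, then zero-pad to 6 bytes: K' = 03 72 00 00 00 00.
K' ⊕ ipad = 35 44 36 36 36 36.
Inner input = 35 44 36 36 36 36 ∥ 9f eb.
Inner hash: sum = 53+68+54+54+54+54+159+235 = 731 → 02 db.

02db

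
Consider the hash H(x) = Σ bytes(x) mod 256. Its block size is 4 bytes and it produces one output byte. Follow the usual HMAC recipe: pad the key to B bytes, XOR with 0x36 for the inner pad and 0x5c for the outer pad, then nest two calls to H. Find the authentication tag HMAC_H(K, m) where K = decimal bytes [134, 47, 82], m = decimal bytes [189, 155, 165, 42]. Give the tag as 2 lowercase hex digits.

Key decimal bytes [134, 47, 82] = 86 2f 52 is 3 bytes ≤ B = 4; zero-pad to 4 bytes: K' = 86 2f 52 00.
K' ⊕ ipad = b0 19 64 36.  K' ⊕ opad = da 73 0e 5c.
Inner input = (K'⊕ipad) ∥ m = b0 19 64 36 ∥ bd 9b a5 2a.
Inner hash: sum = 176+25+100+54+189+155+165+42 = 906; mod 256 = 138 → 8a.
Outer input = (K'⊕opad) ∥ inner = da 73 0e 5c ∥ 8a.
Outer hash (tag): sum = 218+115+14+92+138 = 577; mod 256 = 65 → 41.

41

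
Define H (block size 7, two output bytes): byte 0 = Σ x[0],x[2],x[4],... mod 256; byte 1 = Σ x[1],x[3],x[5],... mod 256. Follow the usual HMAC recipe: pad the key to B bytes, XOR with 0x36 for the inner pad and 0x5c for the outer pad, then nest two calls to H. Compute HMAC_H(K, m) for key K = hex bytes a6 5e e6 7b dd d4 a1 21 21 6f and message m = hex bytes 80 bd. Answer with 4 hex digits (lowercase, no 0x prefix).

8295

Key hex bytes a6 5e e6 7b dd d4 a1 21 21 6f is 10 bytes > B = 7, so hash it first: H(key) = 2b 3d, then zero-pad to 7 bytes: K' = 2b 3d 00 00 00 00 00.
K' ⊕ ipad = 1d 0b 36 36 36 36 36.  K' ⊕ opad = 77 61 5c 5c 5c 5c 5c.
Inner input = (K'⊕ipad) ∥ m = 1d 0b 36 36 36 36 36 ∥ 80 bd.
Inner hash: even-index sum = 380 mod 256 = 124; odd-index sum = 247 mod 256 = 247 → 7c f7.
Outer input = (K'⊕opad) ∥ inner = 77 61 5c 5c 5c 5c 5c ∥ 7c f7.
Outer hash (tag): even-index sum = 642 mod 256 = 130; odd-index sum = 405 mod 256 = 149 → 82 95.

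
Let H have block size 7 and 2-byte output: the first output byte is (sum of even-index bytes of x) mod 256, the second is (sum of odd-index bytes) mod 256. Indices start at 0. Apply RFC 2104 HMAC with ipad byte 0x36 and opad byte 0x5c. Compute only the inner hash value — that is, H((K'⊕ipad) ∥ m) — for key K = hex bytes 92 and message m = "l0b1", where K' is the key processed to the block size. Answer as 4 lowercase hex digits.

Key hex bytes 92 is 1 byte ≤ B = 7; zero-pad to 7 bytes: K' = 92 00 00 00 00 00 00.
K' ⊕ ipad = a4 36 36 36 36 36 36.
Inner input = a4 36 36 36 36 36 36 ∥ 6c 30 62 31.
Inner hash: even-index sum = 423 mod 256 = 167; odd-index sum = 368 mod 256 = 112 → a7 70.

a770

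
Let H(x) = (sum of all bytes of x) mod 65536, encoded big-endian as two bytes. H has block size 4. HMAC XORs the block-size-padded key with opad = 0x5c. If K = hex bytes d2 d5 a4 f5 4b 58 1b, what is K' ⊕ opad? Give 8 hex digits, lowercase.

Key hex bytes d2 d5 a4 f5 4b 58 1b is 7 bytes > B = 4, so hash it first: H(key) = 03 fe, then zero-pad to 4 bytes: K' = 03 fe 00 00.
XOR each byte with 0x5c: 03⊕5c=5f, fe⊕5c=a2, 00⊕5c=5c, 00⊕5c=5c.

5fa25c5c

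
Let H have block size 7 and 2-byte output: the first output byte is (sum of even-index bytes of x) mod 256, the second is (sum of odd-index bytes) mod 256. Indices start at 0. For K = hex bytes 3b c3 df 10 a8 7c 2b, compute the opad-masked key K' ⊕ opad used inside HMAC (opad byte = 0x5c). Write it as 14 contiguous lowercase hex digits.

Key hex bytes 3b c3 df 10 a8 7c 2b is exactly B = 7 bytes: K' = 3b c3 df 10 a8 7c 2b.
XOR each byte with 0x5c: 3b⊕5c=67, c3⊕5c=9f, df⊕5c=83, 10⊕5c=4c, a8⊕5c=f4, 7c⊕5c=20, 2b⊕5c=77.

679f834cf42077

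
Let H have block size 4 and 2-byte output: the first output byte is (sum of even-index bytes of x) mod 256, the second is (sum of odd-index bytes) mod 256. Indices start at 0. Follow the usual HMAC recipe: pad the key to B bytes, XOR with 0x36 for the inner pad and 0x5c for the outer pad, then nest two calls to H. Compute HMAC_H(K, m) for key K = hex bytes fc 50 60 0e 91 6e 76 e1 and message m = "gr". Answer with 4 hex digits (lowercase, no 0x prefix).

Key hex bytes fc 50 60 0e 91 6e 76 e1 is 8 bytes > B = 4, so hash it first: H(key) = 63 ad, then zero-pad to 4 bytes: K' = 63 ad 00 00.
K' ⊕ ipad = 55 9b 36 36.  K' ⊕ opad = 3f f1 5c 5c.
Inner input = (K'⊕ipad) ∥ m = 55 9b 36 36 ∥ 67 72.
Inner hash: even-index sum = 242 mod 256 = 242; odd-index sum = 323 mod 256 = 67 → f2 43.
Outer input = (K'⊕opad) ∥ inner = 3f f1 5c 5c ∥ f2 43.
Outer hash (tag): even-index sum = 397 mod 256 = 141; odd-index sum = 400 mod 256 = 144 → 8d 90.

8d90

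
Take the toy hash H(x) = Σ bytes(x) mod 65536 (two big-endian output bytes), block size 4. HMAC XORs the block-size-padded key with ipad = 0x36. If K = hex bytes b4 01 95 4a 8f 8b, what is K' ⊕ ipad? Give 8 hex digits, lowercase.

34983636

Key hex bytes b4 01 95 4a 8f 8b is 6 bytes > B = 4, so hash it first: H(key) = 02 ae, then zero-pad to 4 bytes: K' = 02 ae 00 00.
XOR each byte with 0x36: 02⊕36=34, ae⊕36=98, 00⊕36=36, 00⊕36=36.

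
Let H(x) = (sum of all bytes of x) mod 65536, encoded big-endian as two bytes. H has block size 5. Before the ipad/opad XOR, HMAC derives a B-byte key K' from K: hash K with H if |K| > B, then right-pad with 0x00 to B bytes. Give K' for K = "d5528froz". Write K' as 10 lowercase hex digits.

02f9000000

|K| = 9 > B = 5, so first hash the key.
H(K): sum = 100+53+53+50+56+102+114+111+122 = 761 → 02 f9.
Zero-pad H(K) = 02 f9 to 5 bytes: K' = 02 f9 00 00 00.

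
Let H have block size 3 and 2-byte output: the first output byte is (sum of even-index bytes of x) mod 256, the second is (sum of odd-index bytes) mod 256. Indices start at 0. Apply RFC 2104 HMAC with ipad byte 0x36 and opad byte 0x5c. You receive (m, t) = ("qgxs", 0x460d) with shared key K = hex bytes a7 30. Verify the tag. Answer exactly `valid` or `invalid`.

valid

Key hex bytes a7 30 is 2 bytes ≤ B = 3; zero-pad to 3 bytes: K' = a7 30 00.
K' ⊕ ipad = 91 06 36; K' ⊕ opad = fb 6c 5c.
Inner hash: even-index sum = 417 mod 256 = 161; odd-index sum = 239 mod 256 = 239 → a1 ef.
Outer hash (recomputed tag): even-index sum = 582 mod 256 = 70; odd-index sum = 269 mod 256 = 13 → 46 0d.
Recomputed tag = 460d; claimed = 460d → match.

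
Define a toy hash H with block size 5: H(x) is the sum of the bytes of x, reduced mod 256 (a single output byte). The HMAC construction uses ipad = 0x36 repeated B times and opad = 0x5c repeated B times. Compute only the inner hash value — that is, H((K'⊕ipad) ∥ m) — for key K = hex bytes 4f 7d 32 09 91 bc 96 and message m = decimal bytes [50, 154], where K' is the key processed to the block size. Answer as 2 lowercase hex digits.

80

Key hex bytes 4f 7d 32 09 91 bc 96 is 7 bytes > B = 5, so hash it first: H(key) = ea, then zero-pad to 5 bytes: K' = ea 00 00 00 00.
K' ⊕ ipad = dc 36 36 36 36.
Inner input = dc 36 36 36 36 ∥ 32 9a.
Inner hash: sum = 220+54+54+54+54+50+154 = 640; mod 256 = 128 → 80.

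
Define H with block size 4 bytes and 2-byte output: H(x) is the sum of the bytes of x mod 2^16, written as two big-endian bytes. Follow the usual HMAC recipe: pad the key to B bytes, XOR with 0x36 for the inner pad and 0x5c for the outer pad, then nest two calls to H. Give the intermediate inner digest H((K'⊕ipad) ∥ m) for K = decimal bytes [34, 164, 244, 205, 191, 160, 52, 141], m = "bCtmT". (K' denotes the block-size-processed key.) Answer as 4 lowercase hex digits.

Key decimal bytes [34, 164, 244, 205, 191, 160, 52, 141] = 22 a4 f4 cd bf a0 34 8d is 8 bytes > B = 4, so hash it first: H(key) = 04 a7, then zero-pad to 4 bytes: K' = 04 a7 00 00.
K' ⊕ ipad = 32 91 36 36.
Inner input = 32 91 36 36 ∥ 62 43 74 6d 54.
Inner hash: sum = 50+145+54+54+98+67+116+109+84 = 777 → 03 09.

0309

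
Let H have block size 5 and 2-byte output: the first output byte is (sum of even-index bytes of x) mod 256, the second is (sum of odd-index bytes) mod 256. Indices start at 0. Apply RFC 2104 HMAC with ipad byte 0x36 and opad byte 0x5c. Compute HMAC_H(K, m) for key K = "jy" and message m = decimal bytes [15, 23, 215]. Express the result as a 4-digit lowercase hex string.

Key "jy" = 6a 79 is 2 bytes ≤ B = 5; zero-pad to 5 bytes: K' = 6a 79 00 00 00.
K' ⊕ ipad = 5c 4f 36 36 36.  K' ⊕ opad = 36 25 5c 5c 5c.
Inner input = (K'⊕ipad) ∥ m = 5c 4f 36 36 36 ∥ 0f 17 d7.
Inner hash: even-index sum = 223 mod 256 = 223; odd-index sum = 363 mod 256 = 107 → df 6b.
Outer input = (K'⊕opad) ∥ inner = 36 25 5c 5c 5c ∥ df 6b.
Outer hash (tag): even-index sum = 345 mod 256 = 89; odd-index sum = 352 mod 256 = 96 → 59 60.

5960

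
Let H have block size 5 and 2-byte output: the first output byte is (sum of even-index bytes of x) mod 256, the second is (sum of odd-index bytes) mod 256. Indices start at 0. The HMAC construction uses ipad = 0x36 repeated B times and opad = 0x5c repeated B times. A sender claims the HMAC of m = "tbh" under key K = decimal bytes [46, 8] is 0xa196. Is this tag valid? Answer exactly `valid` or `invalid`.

Key decimal bytes [46, 8] = 2e 08 is 2 bytes ≤ B = 5; zero-pad to 5 bytes: K' = 2e 08 00 00 00.
K' ⊕ ipad = 18 3e 36 36 36; K' ⊕ opad = 72 54 5c 5c 5c.
Inner hash: even-index sum = 230 mod 256 = 230; odd-index sum = 336 mod 256 = 80 → e6 50.
Outer hash (recomputed tag): even-index sum = 378 mod 256 = 122; odd-index sum = 406 mod 256 = 150 → 7a 96.
Recomputed tag = 7a96; claimed = a196 → mismatch.

invalid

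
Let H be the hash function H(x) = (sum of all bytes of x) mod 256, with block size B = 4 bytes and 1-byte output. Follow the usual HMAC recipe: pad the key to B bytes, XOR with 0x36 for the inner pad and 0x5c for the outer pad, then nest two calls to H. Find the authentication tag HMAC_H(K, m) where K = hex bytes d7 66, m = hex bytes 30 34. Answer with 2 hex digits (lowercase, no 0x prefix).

7e

Key hex bytes d7 66 is 2 bytes ≤ B = 4; zero-pad to 4 bytes: K' = d7 66 00 00.
K' ⊕ ipad = e1 50 36 36.  K' ⊕ opad = 8b 3a 5c 5c.
Inner input = (K'⊕ipad) ∥ m = e1 50 36 36 ∥ 30 34.
Inner hash: sum = 225+80+54+54+48+52 = 513; mod 256 = 1 → 01.
Outer input = (K'⊕opad) ∥ inner = 8b 3a 5c 5c ∥ 01.
Outer hash (tag): sum = 139+58+92+92+1 = 382; mod 256 = 126 → 7e.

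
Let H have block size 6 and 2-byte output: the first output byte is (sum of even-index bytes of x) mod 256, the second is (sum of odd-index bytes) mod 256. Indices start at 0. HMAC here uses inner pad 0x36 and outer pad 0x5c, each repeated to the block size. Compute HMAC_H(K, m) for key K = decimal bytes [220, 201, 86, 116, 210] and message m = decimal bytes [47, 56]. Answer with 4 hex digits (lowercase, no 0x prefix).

Key decimal bytes [220, 201, 86, 116, 210] = dc c9 56 74 d2 is 5 bytes ≤ B = 6; zero-pad to 6 bytes: K' = dc c9 56 74 d2 00.
K' ⊕ ipad = ea ff 60 42 e4 36.  K' ⊕ opad = 80 95 0a 28 8e 5c.
Inner input = (K'⊕ipad) ∥ m = ea ff 60 42 e4 36 ∥ 2f 38.
Inner hash: even-index sum = 605 mod 256 = 93; odd-index sum = 431 mod 256 = 175 → 5d af.
Outer input = (K'⊕opad) ∥ inner = 80 95 0a 28 8e 5c ∥ 5d af.
Outer hash (tag): even-index sum = 373 mod 256 = 117; odd-index sum = 456 mod 256 = 200 → 75 c8.

75c8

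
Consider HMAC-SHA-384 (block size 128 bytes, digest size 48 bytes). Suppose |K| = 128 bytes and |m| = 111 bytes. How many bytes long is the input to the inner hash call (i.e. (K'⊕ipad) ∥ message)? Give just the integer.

239

Key is 128 ≤ 128 bytes, zero-padded: |K'| = 128.
Inner input = (K'⊕ipad) ∥ m → 128 + 111 = 239 bytes.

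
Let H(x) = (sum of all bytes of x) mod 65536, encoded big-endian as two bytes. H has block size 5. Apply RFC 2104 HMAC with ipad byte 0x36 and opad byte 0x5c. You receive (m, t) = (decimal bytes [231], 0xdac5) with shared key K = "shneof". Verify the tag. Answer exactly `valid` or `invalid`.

Key "shneof" = 73 68 6e 65 6f 66 is 6 bytes > B = 5, so hash it first: H(key) = 02 83, then zero-pad to 5 bytes: K' = 02 83 00 00 00.
K' ⊕ ipad = 34 b5 36 36 36; K' ⊕ opad = 5e df 5c 5c 5c.
Inner hash: sum = 52+181+54+54+54+231 = 626 → 02 72.
Outer hash (recomputed tag): sum = 94+223+92+92+92+2+114 = 709 → 02 c5.
Recomputed tag = 02c5; claimed = dac5 → mismatch.

invalid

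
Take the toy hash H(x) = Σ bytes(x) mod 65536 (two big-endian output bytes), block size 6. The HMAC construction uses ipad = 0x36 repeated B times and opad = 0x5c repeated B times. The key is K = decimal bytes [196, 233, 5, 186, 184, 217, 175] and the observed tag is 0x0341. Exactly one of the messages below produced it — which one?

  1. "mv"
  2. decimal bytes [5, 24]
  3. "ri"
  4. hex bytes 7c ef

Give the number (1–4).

1

Key decimal bytes [196, 233, 5, 186, 184, 217, 175] = c4 e9 05 ba b8 d9 af is 7 bytes > B = 6, so hash it first: H(key) = 04 ac, then zero-pad to 6 bytes: K' = 04 ac 00 00 00 00.
K' ⊕ ipad = 32 9a 36 36 36 36; K' ⊕ opad = 58 f0 5c 5c 5c 5c.
m1: inner = H(32 9a 36 36 36 36 6d 76) = 02 87; tag = H(58 f0 5c 5c 5c 5c 02 87) = 0341 ← matches
m2: inner = H(32 9a 36 36 36 36 05 18) = 01 c1; tag = H(58 f0 5c 5c 5c 5c 01 c1) = 037a
m3: inner = H(32 9a 36 36 36 36 72 69) = 02 7f; tag = H(58 f0 5c 5c 5c 5c 02 7f) = 0339
m4: inner = H(32 9a 36 36 36 36 7c ef) = 03 0f; tag = H(58 f0 5c 5c 5c 5c 03 0f) = 02ca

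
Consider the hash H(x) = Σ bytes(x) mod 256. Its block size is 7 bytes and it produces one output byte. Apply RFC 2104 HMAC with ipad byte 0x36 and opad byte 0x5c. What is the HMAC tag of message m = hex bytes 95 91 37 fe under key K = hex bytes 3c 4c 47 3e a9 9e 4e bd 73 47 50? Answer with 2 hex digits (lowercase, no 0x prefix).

Key hex bytes 3c 4c 47 3e a9 9e 4e bd 73 47 50 is 11 bytes > B = 7, so hash it first: H(key) = 69, then zero-pad to 7 bytes: K' = 69 00 00 00 00 00 00.
K' ⊕ ipad = 5f 36 36 36 36 36 36.  K' ⊕ opad = 35 5c 5c 5c 5c 5c 5c.
Inner input = (K'⊕ipad) ∥ m = 5f 36 36 36 36 36 36 ∥ 95 91 37 fe.
Inner hash: sum = 95+54+54+54+54+54+54+149+145+55+254 = 1022; mod 256 = 254 → fe.
Outer input = (K'⊕opad) ∥ inner = 35 5c 5c 5c 5c 5c 5c ∥ fe.
Outer hash (tag): sum = 53+92+92+92+92+92+92+254 = 859; mod 256 = 91 → 5b.

5b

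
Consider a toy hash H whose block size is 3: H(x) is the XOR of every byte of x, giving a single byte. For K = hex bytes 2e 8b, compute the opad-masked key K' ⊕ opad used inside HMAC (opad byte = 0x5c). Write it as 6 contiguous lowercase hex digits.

72d75c

Key hex bytes 2e 8b is 2 bytes ≤ B = 3; zero-pad to 3 bytes: K' = 2e 8b 00.
XOR each byte with 0x5c: 2e⊕5c=72, 8b⊕5c=d7, 00⊕5c=5c.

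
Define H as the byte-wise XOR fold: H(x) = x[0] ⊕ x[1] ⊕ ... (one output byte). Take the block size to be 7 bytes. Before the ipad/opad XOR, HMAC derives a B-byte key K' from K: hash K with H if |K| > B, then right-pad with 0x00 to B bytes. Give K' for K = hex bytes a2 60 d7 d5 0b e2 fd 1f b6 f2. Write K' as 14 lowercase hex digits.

|K| = 10 > B = 7, so first hash the key.
H(K): XOR a2⊕60⊕d7⊕d5⊕0b⊕e2⊕fd⊕1f⊕b6⊕f2 = 8f.
Zero-pad H(K) = 8f to 7 bytes: K' = 8f 00 00 00 00 00 00.

8f000000000000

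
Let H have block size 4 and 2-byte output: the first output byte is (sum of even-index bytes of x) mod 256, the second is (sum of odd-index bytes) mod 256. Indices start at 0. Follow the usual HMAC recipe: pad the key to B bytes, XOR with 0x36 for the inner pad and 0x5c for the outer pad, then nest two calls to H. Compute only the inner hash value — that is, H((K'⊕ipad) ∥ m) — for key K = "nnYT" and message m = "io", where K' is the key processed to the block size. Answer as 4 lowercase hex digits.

Key "nnYT" = 6e 6e 59 54 is exactly B = 4 bytes: K' = 6e 6e 59 54.
K' ⊕ ipad = 58 58 6f 62.
Inner input = 58 58 6f 62 ∥ 69 6f.
Inner hash: even-index sum = 304 mod 256 = 48; odd-index sum = 297 mod 256 = 41 → 30 29.

3029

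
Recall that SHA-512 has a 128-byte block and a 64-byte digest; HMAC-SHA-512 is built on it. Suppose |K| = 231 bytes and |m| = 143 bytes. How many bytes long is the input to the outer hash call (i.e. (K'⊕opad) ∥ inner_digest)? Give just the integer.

Key is 231 > 128 bytes, so it is hashed to 64 bytes then zero-padded to 128: |K'| = 128.
Outer input = (K'⊕opad) ∥ H(inner) → 128 + 64 = 192 bytes.

192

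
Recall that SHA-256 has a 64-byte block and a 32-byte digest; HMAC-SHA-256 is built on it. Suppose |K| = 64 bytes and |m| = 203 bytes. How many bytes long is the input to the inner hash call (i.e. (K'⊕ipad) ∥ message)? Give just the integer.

Key is 64 ≤ 64 bytes, zero-padded: |K'| = 64.
Inner input = (K'⊕ipad) ∥ m → 64 + 203 = 267 bytes.

267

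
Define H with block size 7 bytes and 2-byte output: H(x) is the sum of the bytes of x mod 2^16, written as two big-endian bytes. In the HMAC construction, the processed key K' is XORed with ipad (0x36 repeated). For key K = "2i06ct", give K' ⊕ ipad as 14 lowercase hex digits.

Key "2i06ct" = 32 69 30 36 63 74 is 6 bytes ≤ B = 7; zero-pad to 7 bytes: K' = 32 69 30 36 63 74 00.
XOR each byte with 0x36: 32⊕36=04, 69⊕36=5f, 30⊕36=06, 36⊕36=00, 63⊕36=55, 74⊕36=42, 00⊕36=36.

045f0600554236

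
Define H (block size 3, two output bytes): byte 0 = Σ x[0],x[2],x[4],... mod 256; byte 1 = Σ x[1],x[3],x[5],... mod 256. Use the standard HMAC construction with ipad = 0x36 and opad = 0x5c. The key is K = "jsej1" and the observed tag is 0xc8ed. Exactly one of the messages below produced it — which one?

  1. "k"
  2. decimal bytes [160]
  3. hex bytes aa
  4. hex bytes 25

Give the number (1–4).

Key "jsej1" = 6a 73 65 6a 31 is 5 bytes > B = 3, so hash it first: H(key) = 00 dd, then zero-pad to 3 bytes: K' = 00 dd 00.
K' ⊕ ipad = 36 eb 36; K' ⊕ opad = 5c 81 5c.
m1: inner = H(36 eb 36 6b) = 6c 56; tag = H(5c 81 5c 6c 56) = 0eed
m2: inner = H(36 eb 36 a0) = 6c 8b; tag = H(5c 81 5c 6c 8b) = 43ed
m3: inner = H(36 eb 36 aa) = 6c 95; tag = H(5c 81 5c 6c 95) = 4ded
m4: inner = H(36 eb 36 25) = 6c 10; tag = H(5c 81 5c 6c 10) = c8ed ← matches

4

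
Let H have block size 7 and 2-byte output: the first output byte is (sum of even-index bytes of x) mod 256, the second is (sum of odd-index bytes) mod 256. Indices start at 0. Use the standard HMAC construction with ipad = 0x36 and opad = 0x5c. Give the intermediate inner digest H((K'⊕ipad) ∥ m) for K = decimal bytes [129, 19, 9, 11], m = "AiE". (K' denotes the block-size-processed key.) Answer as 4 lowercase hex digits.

cb1e

Key decimal bytes [129, 19, 9, 11] = 81 13 09 0b is 4 bytes ≤ B = 7; zero-pad to 7 bytes: K' = 81 13 09 0b 00 00 00.
K' ⊕ ipad = b7 25 3f 3d 36 36 36.
Inner input = b7 25 3f 3d 36 36 36 ∥ 41 69 45.
Inner hash: even-index sum = 459 mod 256 = 203; odd-index sum = 286 mod 256 = 30 → cb 1e.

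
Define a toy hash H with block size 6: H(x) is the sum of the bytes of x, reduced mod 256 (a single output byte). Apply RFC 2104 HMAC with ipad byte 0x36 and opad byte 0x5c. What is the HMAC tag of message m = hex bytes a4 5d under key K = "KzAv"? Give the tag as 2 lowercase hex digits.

29

Key "KzAv" = 4b 7a 41 76 is 4 bytes ≤ B = 6; zero-pad to 6 bytes: K' = 4b 7a 41 76 00 00.
K' ⊕ ipad = 7d 4c 77 40 36 36.  K' ⊕ opad = 17 26 1d 2a 5c 5c.
Inner input = (K'⊕ipad) ∥ m = 7d 4c 77 40 36 36 ∥ a4 5d.
Inner hash: sum = 125+76+119+64+54+54+164+93 = 749; mod 256 = 237 → ed.
Outer input = (K'⊕opad) ∥ inner = 17 26 1d 2a 5c 5c ∥ ed.
Outer hash (tag): sum = 23+38+29+42+92+92+237 = 553; mod 256 = 41 → 29.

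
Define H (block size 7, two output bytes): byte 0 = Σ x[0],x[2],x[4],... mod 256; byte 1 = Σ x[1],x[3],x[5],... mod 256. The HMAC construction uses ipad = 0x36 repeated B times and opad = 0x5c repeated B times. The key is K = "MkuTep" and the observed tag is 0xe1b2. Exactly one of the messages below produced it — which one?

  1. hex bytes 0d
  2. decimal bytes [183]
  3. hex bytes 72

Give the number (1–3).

1

Key "MkuTep" = 4d 6b 75 54 65 70 is 6 bytes ≤ B = 7; zero-pad to 7 bytes: K' = 4d 6b 75 54 65 70 00.
K' ⊕ ipad = 7b 5d 43 62 53 46 36; K' ⊕ opad = 11 37 29 08 39 2c 5c.
m1: inner = H(7b 5d 43 62 53 46 36 0d) = 47 12; tag = H(11 37 29 08 39 2c 5c 47 12) = e1b2 ← matches
m2: inner = H(7b 5d 43 62 53 46 36 b7) = 47 bc; tag = H(11 37 29 08 39 2c 5c 47 bc) = 8bb2
m3: inner = H(7b 5d 43 62 53 46 36 72) = 47 77; tag = H(11 37 29 08 39 2c 5c 47 77) = 46b2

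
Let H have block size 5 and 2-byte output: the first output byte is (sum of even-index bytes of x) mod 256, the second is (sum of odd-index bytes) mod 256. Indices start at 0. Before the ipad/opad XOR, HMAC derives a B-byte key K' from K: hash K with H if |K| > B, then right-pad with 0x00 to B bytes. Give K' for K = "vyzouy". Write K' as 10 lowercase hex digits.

6561000000

|K| = 6 > B = 5, so first hash the key.
H(K): even-index sum = 357 mod 256 = 101; odd-index sum = 353 mod 256 = 97 → 65 61.
Zero-pad H(K) = 65 61 to 5 bytes: K' = 65 61 00 00 00.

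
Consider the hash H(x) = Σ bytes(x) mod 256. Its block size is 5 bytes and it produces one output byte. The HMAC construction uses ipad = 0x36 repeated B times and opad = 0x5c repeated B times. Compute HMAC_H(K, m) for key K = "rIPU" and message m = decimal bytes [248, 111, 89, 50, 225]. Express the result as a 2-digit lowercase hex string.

Key "rIPU" = 72 49 50 55 is 4 bytes ≤ B = 5; zero-pad to 5 bytes: K' = 72 49 50 55 00.
K' ⊕ ipad = 44 7f 66 63 36.  K' ⊕ opad = 2e 15 0c 09 5c.
Inner input = (K'⊕ipad) ∥ m = 44 7f 66 63 36 ∥ f8 6f 59 32 e1.
Inner hash: sum = 68+127+102+99+54+248+111+89+50+225 = 1173; mod 256 = 149 → 95.
Outer input = (K'⊕opad) ∥ inner = 2e 15 0c 09 5c ∥ 95.
Outer hash (tag): sum = 46+21+12+9+92+149 = 329; mod 256 = 73 → 49.

49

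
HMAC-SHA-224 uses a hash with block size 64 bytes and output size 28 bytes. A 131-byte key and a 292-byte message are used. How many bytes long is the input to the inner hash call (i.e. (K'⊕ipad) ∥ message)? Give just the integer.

Key is 131 > 64 bytes, so it is hashed to 28 bytes then zero-padded to 64: |K'| = 64.
Inner input = (K'⊕ipad) ∥ m → 64 + 292 = 356 bytes.

356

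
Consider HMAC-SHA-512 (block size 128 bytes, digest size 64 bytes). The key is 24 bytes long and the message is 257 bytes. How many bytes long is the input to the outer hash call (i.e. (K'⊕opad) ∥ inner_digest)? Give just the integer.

192

Key is 24 ≤ 128 bytes, zero-padded: |K'| = 128.
Outer input = (K'⊕opad) ∥ H(inner) → 128 + 64 = 192 bytes.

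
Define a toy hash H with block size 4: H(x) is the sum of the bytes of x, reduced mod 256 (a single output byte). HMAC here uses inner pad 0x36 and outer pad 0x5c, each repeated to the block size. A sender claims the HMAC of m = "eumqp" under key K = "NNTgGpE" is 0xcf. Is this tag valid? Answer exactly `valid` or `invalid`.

invalid

Key "NNTgGpE" = 4e 4e 54 67 47 70 45 is 7 bytes > B = 4, so hash it first: H(key) = 53, then zero-pad to 4 bytes: K' = 53 00 00 00.
K' ⊕ ipad = 65 36 36 36; K' ⊕ opad = 0f 5c 5c 5c.
Inner hash: sum = 101+54+54+54+101+117+109+113+112 = 815; mod 256 = 47 → 2f.
Outer hash (recomputed tag): sum = 15+92+92+92+47 = 338; mod 256 = 82 → 52.
Recomputed tag = 52; claimed = cf → mismatch.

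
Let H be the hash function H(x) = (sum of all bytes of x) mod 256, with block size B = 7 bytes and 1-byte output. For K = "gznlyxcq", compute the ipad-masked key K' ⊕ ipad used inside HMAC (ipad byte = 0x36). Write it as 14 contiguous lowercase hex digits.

Key "gznlyxcq" = 67 7a 6e 6c 79 78 63 71 is 8 bytes > B = 7, so hash it first: H(key) = 80, then zero-pad to 7 bytes: K' = 80 00 00 00 00 00 00.
XOR each byte with 0x36: 80⊕36=b6, 00⊕36=36, 00⊕36=36, 00⊕36=36, 00⊕36=36, 00⊕36=36, 00⊕36=36.

b6363636363636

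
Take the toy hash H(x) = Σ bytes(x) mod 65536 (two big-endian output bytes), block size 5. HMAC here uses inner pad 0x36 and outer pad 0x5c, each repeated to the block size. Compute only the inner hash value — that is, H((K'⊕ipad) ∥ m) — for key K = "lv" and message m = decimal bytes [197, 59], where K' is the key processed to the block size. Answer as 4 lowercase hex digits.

023c

Key "lv" = 6c 76 is 2 bytes ≤ B = 5; zero-pad to 5 bytes: K' = 6c 76 00 00 00.
K' ⊕ ipad = 5a 40 36 36 36.
Inner input = 5a 40 36 36 36 ∥ c5 3b.
Inner hash: sum = 90+64+54+54+54+197+59 = 572 → 02 3c.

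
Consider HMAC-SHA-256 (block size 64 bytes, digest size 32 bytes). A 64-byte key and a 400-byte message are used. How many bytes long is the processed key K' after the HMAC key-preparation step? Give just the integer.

64

Key is 64 ≤ 64 bytes, zero-padded: |K'| = 64.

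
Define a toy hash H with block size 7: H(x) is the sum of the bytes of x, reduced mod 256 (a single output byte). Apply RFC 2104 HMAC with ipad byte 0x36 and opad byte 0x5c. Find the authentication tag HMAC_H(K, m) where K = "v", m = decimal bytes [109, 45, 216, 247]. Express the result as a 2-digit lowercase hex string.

Key "v" = 76 is 1 byte ≤ B = 7; zero-pad to 7 bytes: K' = 76 00 00 00 00 00 00.
K' ⊕ ipad = 40 36 36 36 36 36 36.  K' ⊕ opad = 2a 5c 5c 5c 5c 5c 5c.
Inner input = (K'⊕ipad) ∥ m = 40 36 36 36 36 36 36 ∥ 6d 2d d8 f7.
Inner hash: sum = 64+54+54+54+54+54+54+109+45+216+247 = 1005; mod 256 = 237 → ed.
Outer input = (K'⊕opad) ∥ inner = 2a 5c 5c 5c 5c 5c 5c ∥ ed.
Outer hash (tag): sum = 42+92+92+92+92+92+92+237 = 831; mod 256 = 63 → 3f.

3f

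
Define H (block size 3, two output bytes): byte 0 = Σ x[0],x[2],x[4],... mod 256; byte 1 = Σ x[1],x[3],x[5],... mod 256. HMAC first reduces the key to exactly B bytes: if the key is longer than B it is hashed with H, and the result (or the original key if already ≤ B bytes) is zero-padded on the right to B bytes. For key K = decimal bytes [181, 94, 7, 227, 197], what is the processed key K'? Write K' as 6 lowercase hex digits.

|K| = 5 > B = 3, so first hash the key.
H(K): even-index sum = 385 mod 256 = 129; odd-index sum = 321 mod 256 = 65 → 81 41.
Zero-pad H(K) = 81 41 to 3 bytes: K' = 81 41 00.

814100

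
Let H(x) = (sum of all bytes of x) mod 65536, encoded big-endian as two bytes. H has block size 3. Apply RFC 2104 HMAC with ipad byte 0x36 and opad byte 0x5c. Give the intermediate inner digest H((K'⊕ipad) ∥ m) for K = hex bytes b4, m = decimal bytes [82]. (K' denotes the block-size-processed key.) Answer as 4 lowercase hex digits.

Key hex bytes b4 is 1 byte ≤ B = 3; zero-pad to 3 bytes: K' = b4 00 00.
K' ⊕ ipad = 82 36 36.
Inner input = 82 36 36 ∥ 52.
Inner hash: sum = 130+54+54+82 = 320 → 01 40.

0140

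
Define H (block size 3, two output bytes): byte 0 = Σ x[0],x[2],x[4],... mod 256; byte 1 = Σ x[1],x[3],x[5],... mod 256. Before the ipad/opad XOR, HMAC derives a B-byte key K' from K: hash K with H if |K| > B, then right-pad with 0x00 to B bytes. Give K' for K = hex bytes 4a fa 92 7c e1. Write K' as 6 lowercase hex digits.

|K| = 5 > B = 3, so first hash the key.
H(K): even-index sum = 445 mod 256 = 189; odd-index sum = 374 mod 256 = 118 → bd 76.
Zero-pad H(K) = bd 76 to 3 bytes: K' = bd 76 00.

bd7600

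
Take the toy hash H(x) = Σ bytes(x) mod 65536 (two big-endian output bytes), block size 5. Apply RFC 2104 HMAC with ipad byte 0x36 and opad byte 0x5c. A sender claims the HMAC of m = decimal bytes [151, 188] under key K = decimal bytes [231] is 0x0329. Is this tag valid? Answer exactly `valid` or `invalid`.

Key decimal bytes [231] = e7 is 1 byte ≤ B = 5; zero-pad to 5 bytes: K' = e7 00 00 00 00.
K' ⊕ ipad = d1 36 36 36 36; K' ⊕ opad = bb 5c 5c 5c 5c.
Inner hash: sum = 209+54+54+54+54+151+188 = 764 → 02 fc.
Outer hash (recomputed tag): sum = 187+92+92+92+92+2+252 = 809 → 03 29.
Recomputed tag = 0329; claimed = 0329 → match.

valid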